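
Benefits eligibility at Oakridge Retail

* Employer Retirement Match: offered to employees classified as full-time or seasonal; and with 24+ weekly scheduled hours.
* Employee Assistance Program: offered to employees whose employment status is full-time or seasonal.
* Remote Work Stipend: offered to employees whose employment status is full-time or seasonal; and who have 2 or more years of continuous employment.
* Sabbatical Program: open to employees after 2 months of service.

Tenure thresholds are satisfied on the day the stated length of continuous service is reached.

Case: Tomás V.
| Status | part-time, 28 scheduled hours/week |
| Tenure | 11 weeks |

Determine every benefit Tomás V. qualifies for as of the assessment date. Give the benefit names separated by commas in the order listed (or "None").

Employer Retirement Match — status part-time ✗ (requires full-time or seasonal) → not eligible.
Employee Assistance Program — status part-time ✗ (requires full-time or seasonal) → not eligible.
Remote Work Stipend — status part-time ✗ (requires full-time or seasonal) → not eligible.
Sabbatical Program — service 11 weeks ≥ 2 months (≈60 days) ✓ → eligible.

Sabbatical Program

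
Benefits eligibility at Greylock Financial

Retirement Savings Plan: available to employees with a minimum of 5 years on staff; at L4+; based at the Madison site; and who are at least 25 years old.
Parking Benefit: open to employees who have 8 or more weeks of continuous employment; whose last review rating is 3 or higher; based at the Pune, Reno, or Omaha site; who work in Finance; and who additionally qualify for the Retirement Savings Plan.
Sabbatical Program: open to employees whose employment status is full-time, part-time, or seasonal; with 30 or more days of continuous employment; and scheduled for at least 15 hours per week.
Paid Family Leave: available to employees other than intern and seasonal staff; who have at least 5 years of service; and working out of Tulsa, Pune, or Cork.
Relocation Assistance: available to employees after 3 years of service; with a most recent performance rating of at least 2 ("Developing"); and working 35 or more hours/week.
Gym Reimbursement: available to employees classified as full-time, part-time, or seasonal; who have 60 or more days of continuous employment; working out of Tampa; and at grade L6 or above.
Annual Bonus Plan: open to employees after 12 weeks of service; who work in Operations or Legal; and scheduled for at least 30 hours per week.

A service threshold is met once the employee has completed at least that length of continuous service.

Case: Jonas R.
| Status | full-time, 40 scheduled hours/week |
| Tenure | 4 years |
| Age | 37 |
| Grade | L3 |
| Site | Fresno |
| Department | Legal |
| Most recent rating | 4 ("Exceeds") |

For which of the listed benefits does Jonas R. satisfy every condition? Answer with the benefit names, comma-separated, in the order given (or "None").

Sabbatical Program, Relocation Assistance, Annual Bonus Plan

Retirement Savings Plan — service 4 years < 5 years ✗ → not eligible.
Parking Benefit — service 4 years ≥ 8 weeks (≈56 days) ✓; rating 4 ≥ 3 ✓; site Fresno ✗ (not Pune, Reno, or Omaha) → not eligible.
Sabbatical Program — status full-time ✓; service 4 years ≥ 30 days ✓; 40 hrs/wk ≥ 15 ✓ → eligible.
Paid Family Leave — status full-time ✓ (not excluded); service 4 years < 5 years ✗ → not eligible.
Relocation Assistance — service 4 years ≥ 3 years ✓; rating 4 ≥ 2 ✓; 40 hrs/wk ≥ 35 ✓ → eligible.
Gym Reimbursement — status full-time ✓; service 4 years ≥ 60 days ✓; site Fresno ✗ (not Tampa) → not eligible.
Annual Bonus Plan — service 4 years ≥ 12 weeks (≈84 days) ✓; dept Legal ✓; 40 hrs/wk ≥ 30 ✓ → eligible.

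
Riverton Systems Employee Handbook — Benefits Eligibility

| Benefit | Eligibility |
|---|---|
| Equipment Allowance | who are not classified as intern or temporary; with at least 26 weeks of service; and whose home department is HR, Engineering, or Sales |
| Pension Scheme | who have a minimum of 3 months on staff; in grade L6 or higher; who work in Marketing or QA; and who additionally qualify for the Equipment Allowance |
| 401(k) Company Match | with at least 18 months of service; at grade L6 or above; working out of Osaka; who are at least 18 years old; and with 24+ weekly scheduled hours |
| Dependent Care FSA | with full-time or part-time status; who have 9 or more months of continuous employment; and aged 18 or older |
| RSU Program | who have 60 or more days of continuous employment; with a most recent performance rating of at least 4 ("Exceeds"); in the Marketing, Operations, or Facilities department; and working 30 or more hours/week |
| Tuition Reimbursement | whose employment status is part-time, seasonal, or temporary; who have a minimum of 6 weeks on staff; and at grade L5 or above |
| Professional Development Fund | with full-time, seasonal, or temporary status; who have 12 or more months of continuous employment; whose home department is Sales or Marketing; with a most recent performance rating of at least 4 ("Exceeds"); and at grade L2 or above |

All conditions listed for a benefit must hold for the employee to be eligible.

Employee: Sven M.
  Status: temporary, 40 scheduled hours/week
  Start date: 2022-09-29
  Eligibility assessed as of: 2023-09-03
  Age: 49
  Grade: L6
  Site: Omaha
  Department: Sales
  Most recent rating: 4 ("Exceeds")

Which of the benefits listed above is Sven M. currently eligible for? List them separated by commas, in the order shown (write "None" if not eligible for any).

Service from 2022-09-29 to 2023-09-03: 339 days.
Equipment Allowance — status temporary ✗ (excluded) → not eligible.
Pension Scheme — service 339 days ≥ 3 months (≈90 days) ✓; grade L6 ≥ L6 ✓; dept Sales ✗ → not eligible.
401(k) Company Match — service 339 days < 18 months (≈540 days) ✗ → not eligible.
Dependent Care FSA — status temporary ✗ (requires full-time or part-time) → not eligible.
RSU Program — service 339 days ≥ 60 days ✓; rating 4 ≥ 4 ✓; dept Sales ✗ → not eligible.
Tuition Reimbursement — status temporary ✓; service 339 days ≥ 6 weeks (≈42 days) ✓; grade L6 ≥ L5 ✓ → eligible.
Professional Development Fund — status temporary ✓; service 339 days < 12 months (≈360 days) ✗ → not eligible.

Tuition Reimbursement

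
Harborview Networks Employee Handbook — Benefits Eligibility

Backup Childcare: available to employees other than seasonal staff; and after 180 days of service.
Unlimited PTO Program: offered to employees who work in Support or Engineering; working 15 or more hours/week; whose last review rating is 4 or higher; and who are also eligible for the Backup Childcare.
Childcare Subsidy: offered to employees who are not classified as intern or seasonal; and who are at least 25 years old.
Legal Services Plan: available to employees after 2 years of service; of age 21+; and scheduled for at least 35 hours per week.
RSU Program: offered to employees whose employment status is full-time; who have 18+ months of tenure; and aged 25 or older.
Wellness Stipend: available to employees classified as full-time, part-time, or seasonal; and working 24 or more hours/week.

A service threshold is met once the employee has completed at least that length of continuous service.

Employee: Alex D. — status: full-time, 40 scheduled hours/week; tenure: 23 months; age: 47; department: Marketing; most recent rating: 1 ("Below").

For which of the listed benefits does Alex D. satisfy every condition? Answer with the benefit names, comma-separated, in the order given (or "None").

Backup Childcare — status full-time ✓ (not excluded); service 23 months ≥ 180 days ✓ → eligible.
Unlimited PTO Program — dept Marketing ✗ → not eligible.
Childcare Subsidy — status full-time ✓ (not excluded); age 47 ≥ 25 ✓ → eligible.
Legal Services Plan — service 23 months < 2 years (≈730 days) ✗ → not eligible.
RSU Program — status full-time ✓; service 23 months ≥ 18 months ✓; age 47 ≥ 25 ✓ → eligible.
Wellness Stipend — status full-time ✓; 40 hrs/wk ≥ 24 ✓ → eligible.

Backup Childcare, Childcare Subsidy, RSU Program, Wellness Stipend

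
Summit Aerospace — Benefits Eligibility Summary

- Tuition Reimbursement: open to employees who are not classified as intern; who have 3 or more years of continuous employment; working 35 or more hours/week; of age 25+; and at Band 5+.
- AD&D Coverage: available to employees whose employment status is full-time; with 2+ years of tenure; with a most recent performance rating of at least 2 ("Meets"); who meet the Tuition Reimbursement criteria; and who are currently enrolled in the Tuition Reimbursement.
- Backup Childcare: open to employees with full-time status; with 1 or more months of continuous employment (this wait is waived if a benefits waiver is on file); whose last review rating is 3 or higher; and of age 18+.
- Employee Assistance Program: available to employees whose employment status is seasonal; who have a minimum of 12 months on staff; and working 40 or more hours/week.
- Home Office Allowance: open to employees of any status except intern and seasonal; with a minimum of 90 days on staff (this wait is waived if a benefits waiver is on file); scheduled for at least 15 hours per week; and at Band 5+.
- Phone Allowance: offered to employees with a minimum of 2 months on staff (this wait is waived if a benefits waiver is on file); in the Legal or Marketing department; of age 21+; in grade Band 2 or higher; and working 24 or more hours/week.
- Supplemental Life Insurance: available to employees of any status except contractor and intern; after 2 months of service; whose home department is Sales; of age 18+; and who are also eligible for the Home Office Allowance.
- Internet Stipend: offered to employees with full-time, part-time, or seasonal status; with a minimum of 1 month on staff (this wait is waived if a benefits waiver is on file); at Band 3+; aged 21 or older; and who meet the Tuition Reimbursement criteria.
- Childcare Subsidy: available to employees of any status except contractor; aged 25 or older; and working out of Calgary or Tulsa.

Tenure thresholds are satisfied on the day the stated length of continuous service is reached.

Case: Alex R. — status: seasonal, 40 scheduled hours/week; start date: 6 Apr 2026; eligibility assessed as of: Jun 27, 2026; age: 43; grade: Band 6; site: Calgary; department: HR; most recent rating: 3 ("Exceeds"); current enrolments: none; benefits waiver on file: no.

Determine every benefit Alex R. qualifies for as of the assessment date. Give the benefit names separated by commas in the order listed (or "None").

Childcare Subsidy

Service from 6 Apr 2026 to Jun 27, 2026: 82 days.
Tuition Reimbursement — status seasonal ✓ (not excluded); service 82 days < 3 years (≈1095 days) ✗ → not eligible.
AD&D Coverage — status seasonal ✗ (requires full-time) → not eligible.
Backup Childcare — status seasonal ✗ (requires full-time) → not eligible.
Employee Assistance Program — status seasonal ✓; service 82 days < 12 months (≈360 days) ✗ → not eligible.
Home Office Allowance — status seasonal ✗ (excluded) → not eligible.
Phone Allowance — no waiver, service 82 days ≥ 2 months (≈60 days) ✓; dept HR ✗ → not eligible.
Supplemental Life Insurance — status seasonal ✓ (not excluded); service 82 days ≥ 2 months (≈60 days) ✓; dept HR ✗ → not eligible.
Internet Stipend — status seasonal ✓; no waiver, service 82 days ≥ 1 month (≈30 days) ✓; grade Band 6 ≥ Band 3 ✓; age 43 ≥ 21 ✓; not eligible for Tuition Reimbursement ✗ → not eligible.
Childcare Subsidy — status seasonal ✓ (not excluded); age 43 ≥ 25 ✓; site Calgary ✓ → eligible.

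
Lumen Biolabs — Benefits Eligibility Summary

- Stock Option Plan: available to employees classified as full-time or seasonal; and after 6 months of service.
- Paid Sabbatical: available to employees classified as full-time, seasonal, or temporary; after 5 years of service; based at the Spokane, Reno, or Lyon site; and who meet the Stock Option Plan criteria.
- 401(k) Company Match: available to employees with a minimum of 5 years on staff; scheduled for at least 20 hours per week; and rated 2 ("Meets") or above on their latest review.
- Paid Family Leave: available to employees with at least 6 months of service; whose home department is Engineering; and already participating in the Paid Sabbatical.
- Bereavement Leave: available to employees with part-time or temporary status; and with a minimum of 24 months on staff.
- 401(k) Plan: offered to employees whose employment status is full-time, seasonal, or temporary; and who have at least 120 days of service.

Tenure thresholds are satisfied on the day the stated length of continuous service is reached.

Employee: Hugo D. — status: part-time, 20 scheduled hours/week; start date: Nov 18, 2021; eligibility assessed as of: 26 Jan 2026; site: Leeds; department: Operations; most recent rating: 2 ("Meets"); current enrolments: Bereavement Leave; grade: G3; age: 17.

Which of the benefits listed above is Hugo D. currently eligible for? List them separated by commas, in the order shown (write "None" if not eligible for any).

Service from Nov 18, 2021 to 26 Jan 2026: 1530 days.
Stock Option Plan — status part-time ✗ (requires full-time or seasonal) → not eligible.
Paid Sabbatical — status part-time ✗ (requires full-time, seasonal, or temporary) → not eligible.
401(k) Company Match — service 1530 days < 5 years (≈1825 days) ✗ → not eligible.
Paid Family Leave — service 1530 days ≥ 6 months (≈180 days) ✓; dept Operations ✗ → not eligible.
Bereavement Leave — status part-time ✓; service 1530 days ≥ 24 months (≈720 days) ✓ → eligible.
401(k) Plan — status part-time ✗ (requires full-time, seasonal, or temporary) → not eligible.

Bereavement Leave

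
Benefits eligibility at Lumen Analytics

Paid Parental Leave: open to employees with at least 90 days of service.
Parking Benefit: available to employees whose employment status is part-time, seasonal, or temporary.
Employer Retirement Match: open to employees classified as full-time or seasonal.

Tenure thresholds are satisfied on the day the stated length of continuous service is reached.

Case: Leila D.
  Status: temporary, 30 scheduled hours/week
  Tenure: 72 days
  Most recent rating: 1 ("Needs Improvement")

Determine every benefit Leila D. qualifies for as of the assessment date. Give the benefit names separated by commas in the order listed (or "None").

Parking Benefit

Paid Parental Leave — service 72 days < 90 days ✗ → not eligible.
Parking Benefit — status temporary ✓ → eligible.
Employer Retirement Match — status temporary ✗ (requires full-time or seasonal) → not eligible.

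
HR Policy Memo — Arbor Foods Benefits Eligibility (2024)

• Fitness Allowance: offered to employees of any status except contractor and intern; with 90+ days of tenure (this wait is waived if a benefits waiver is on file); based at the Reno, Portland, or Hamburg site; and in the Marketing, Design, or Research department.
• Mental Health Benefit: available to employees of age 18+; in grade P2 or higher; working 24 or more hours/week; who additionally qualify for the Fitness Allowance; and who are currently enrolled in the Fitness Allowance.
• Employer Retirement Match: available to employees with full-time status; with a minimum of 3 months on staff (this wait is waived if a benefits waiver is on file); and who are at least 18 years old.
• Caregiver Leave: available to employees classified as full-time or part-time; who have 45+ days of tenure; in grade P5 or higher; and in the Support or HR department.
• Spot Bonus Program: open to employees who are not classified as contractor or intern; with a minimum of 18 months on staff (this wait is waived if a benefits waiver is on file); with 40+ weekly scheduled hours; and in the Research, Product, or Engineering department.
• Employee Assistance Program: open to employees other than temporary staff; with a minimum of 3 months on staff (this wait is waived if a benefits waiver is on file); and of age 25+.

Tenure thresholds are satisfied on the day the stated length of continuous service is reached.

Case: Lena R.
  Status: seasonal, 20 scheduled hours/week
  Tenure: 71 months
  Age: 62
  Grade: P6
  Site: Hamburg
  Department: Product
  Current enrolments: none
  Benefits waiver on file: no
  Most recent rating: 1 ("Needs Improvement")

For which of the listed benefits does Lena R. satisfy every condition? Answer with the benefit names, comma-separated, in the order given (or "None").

Fitness Allowance — status seasonal ✓ (not excluded); no waiver, service 71 months ≥ 90 days ✓; site Hamburg ✓; dept Product ✗ → not eligible.
Mental Health Benefit — age 62 ≥ 18 ✓; grade P6 ≥ P2 ✓; 20 hrs/wk < 24 ✗ → not eligible.
Employer Retirement Match — status seasonal ✗ (requires full-time) → not eligible.
Caregiver Leave — status seasonal ✗ (requires full-time or part-time) → not eligible.
Spot Bonus Program — status seasonal ✓ (not excluded); no waiver, service 71 months ≥ 18 months ✓; 20 hrs/wk < 40 ✗ → not eligible.
Employee Assistance Program — status seasonal ✓ (not excluded); no waiver, service 71 months ≥ 3 months ✓; age 62 ≥ 25 ✓ → eligible.

Employee Assistance Program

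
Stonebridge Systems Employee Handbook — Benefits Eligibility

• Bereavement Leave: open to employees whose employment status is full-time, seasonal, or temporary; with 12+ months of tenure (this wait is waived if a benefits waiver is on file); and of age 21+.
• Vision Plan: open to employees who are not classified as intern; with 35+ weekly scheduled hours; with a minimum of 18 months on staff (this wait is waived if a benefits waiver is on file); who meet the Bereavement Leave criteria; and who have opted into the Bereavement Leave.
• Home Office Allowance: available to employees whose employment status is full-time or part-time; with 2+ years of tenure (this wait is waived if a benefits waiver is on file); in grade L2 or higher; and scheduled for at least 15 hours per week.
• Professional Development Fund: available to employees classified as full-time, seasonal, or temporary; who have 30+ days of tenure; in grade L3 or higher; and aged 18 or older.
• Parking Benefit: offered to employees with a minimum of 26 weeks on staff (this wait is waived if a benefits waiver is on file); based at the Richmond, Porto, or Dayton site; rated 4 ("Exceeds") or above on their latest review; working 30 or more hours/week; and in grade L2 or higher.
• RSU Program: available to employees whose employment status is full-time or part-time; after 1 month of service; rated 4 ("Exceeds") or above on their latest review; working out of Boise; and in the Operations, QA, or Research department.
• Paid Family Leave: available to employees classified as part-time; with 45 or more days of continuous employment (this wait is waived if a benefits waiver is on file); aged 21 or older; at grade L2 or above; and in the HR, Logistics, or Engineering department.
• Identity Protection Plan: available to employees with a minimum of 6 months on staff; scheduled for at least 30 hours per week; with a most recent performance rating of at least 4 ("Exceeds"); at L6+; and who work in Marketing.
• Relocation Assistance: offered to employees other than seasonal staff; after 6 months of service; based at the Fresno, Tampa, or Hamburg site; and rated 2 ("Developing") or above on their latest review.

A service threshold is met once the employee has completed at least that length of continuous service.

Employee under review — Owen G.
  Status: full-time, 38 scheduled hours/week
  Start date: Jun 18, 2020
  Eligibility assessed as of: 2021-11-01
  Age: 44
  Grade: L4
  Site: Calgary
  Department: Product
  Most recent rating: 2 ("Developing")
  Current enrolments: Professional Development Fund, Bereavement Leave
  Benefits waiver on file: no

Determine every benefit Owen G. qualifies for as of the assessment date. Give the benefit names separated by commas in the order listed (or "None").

Service from Jun 18, 2020 to 2021-11-01: 501 days.
Bereavement Leave — status full-time ✓; no waiver, service 501 days ≥ 12 months (≈360 days) ✓; age 44 ≥ 21 ✓ → eligible.
Vision Plan — status full-time ✓ (not excluded); 38 hrs/wk ≥ 35 ✓; no waiver, service 501 days < 18 months (≈540 days) ✗ → not eligible.
Home Office Allowance — status full-time ✓; no waiver, service 501 days < 2 years (≈730 days) ✗ → not eligible.
Professional Development Fund — status full-time ✓; service 501 days ≥ 30 days ✓; grade L4 ≥ L3 ✓; age 44 ≥ 18 ✓ → eligible.
Parking Benefit — no waiver, service 501 days ≥ 26 weeks (≈182 days) ✓; site Calgary ✗ (not Richmond, Porto, or Dayton) → not eligible.
RSU Program — status full-time ✓; service 501 days ≥ 1 month (≈30 days) ✓; rating 2 < 4 ✗ → not eligible.
Paid Family Leave — status full-time ✗ (requires part-time) → not eligible.
Identity Protection Plan — service 501 days ≥ 6 months (≈180 days) ✓; 38 hrs/wk ≥ 30 ✓; rating 2 < 4 ✗ → not eligible.
Relocation Assistance — status full-time ✓ (not excluded); service 501 days ≥ 6 months (≈180 days) ✓; site Calgary ✗ (not Fresno, Tampa, or Hamburg) → not eligible.

Bereavement Leave, Professional Development Fund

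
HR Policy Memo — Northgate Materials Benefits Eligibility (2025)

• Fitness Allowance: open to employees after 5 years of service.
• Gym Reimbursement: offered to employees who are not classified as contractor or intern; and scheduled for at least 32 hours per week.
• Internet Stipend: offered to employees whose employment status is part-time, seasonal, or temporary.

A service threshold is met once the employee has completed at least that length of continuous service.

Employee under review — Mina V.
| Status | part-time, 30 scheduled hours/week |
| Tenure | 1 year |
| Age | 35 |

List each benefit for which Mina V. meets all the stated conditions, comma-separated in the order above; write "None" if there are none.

Internet Stipend

Fitness Allowance — service 1 year < 5 years ✗ → not eligible.
Gym Reimbursement — status part-time ✓ (not excluded); 30 hrs/wk < 32 ✗ → not eligible.
Internet Stipend — status part-time ✓ → eligible.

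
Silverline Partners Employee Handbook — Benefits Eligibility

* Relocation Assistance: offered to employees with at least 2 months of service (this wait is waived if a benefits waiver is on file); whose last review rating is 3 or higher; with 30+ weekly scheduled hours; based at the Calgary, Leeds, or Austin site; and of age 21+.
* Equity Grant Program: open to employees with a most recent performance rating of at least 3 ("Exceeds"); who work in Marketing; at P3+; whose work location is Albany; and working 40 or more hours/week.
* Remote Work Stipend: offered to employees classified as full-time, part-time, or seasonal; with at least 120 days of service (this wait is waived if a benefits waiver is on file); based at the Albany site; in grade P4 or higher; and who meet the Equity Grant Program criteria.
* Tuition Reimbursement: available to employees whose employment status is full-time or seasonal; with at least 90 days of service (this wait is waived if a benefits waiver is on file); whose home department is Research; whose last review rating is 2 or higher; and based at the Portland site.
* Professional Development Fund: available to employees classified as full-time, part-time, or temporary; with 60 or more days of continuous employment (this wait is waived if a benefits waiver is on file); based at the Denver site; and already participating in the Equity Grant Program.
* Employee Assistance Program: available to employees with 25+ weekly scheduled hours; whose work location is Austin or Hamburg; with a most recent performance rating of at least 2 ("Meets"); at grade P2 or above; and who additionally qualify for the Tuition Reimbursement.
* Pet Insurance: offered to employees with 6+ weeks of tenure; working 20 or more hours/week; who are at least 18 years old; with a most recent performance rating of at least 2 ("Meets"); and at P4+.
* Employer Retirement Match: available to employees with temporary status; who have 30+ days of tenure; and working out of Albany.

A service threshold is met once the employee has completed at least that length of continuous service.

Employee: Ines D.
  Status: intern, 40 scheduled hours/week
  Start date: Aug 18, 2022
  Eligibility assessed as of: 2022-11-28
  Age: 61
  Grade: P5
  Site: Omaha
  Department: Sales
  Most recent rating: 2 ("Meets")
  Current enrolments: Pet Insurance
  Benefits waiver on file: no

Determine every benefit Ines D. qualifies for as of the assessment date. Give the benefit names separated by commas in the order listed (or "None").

Service from Aug 18, 2022 to 2022-11-28: 102 days.
Relocation Assistance — no waiver, service 102 days ≥ 2 months (≈60 days) ✓; rating 2 < 3 ✗ → not eligible.
Equity Grant Program — rating 2 < 3 ✗ → not eligible.
Remote Work Stipend — status intern ✗ (requires full-time, part-time, or seasonal) → not eligible.
Tuition Reimbursement — status intern ✗ (requires full-time or seasonal) → not eligible.
Professional Development Fund — status intern ✗ (requires full-time, part-time, or temporary) → not eligible.
Employee Assistance Program — 40 hrs/wk ≥ 25 ✓; site Omaha ✗ (not Austin or Hamburg) → not eligible.
Pet Insurance — service 102 days ≥ 6 weeks (≈42 days) ✓; 40 hrs/wk ≥ 20 ✓; age 61 ≥ 18 ✓; rating 2 ≥ 2 ✓; grade P5 ≥ P4 ✓ → eligible.
Employer Retirement Match — status intern ✗ (requires temporary) → not eligible.

Pet Insurance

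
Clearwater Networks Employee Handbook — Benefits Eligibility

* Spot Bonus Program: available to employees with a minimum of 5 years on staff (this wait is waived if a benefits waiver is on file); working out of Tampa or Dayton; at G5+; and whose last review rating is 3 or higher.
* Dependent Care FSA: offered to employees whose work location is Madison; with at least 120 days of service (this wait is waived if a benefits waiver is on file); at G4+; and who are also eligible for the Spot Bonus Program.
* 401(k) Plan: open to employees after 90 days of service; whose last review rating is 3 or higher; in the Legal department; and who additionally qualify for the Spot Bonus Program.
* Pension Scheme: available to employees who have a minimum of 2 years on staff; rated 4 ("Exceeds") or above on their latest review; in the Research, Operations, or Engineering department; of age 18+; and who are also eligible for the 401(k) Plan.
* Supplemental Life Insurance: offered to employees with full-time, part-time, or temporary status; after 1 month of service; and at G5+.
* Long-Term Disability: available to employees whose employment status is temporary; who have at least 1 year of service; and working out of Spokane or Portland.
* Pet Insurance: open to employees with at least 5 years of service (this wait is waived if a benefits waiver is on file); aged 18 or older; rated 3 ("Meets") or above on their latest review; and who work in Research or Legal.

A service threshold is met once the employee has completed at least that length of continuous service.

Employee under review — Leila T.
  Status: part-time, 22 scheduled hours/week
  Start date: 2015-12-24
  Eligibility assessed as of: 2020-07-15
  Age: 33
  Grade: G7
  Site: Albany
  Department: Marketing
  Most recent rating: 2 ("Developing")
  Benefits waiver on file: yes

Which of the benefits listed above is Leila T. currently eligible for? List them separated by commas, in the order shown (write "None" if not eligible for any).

Supplemental Life Insurance

Service from 2015-12-24 to 2020-07-15: 1665 days.
Spot Bonus Program — benefits waiver on file ✓; site Albany ✗ (not Tampa or Dayton) → not eligible.
Dependent Care FSA — site Albany ✗ (not Madison) → not eligible.
401(k) Plan — service 1665 days ≥ 90 days ✓; rating 2 < 3 ✗ → not eligible.
Pension Scheme — service 1665 days ≥ 2 years (≈730 days) ✓; rating 2 < 4 ✗ → not eligible.
Supplemental Life Insurance — status part-time ✓; service 1665 days ≥ 1 month (≈30 days) ✓; grade G7 ≥ G5 ✓ → eligible.
Long-Term Disability — status part-time ✗ (requires temporary) → not eligible.
Pet Insurance — benefits waiver on file ✓; age 33 ≥ 18 ✓; rating 2 < 3 ✗ → not eligible.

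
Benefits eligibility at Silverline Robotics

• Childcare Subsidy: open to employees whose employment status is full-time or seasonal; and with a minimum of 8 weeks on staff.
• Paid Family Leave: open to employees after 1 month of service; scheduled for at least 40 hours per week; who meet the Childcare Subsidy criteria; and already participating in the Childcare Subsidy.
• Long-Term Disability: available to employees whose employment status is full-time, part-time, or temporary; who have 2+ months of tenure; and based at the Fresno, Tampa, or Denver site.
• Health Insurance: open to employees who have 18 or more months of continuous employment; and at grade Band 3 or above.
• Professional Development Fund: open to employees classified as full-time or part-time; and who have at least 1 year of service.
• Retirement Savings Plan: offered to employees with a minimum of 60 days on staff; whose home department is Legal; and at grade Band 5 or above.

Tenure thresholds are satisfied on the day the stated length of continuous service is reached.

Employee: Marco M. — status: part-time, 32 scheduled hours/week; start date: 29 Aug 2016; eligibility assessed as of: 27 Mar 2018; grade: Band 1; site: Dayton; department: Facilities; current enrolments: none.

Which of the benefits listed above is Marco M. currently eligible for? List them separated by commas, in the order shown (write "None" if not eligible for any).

Professional Development Fund

Service from 29 Aug 2016 to 27 Mar 2018: 575 days.
Childcare Subsidy — status part-time ✗ (requires full-time or seasonal) → not eligible.
Paid Family Leave — service 575 days ≥ 1 month (≈30 days) ✓; 32 hrs/wk < 40 ✗ → not eligible.
Long-Term Disability — status part-time ✓; service 575 days ≥ 2 months (≈60 days) ✓; site Dayton ✗ (not Fresno, Tampa, or Denver) → not eligible.
Health Insurance — service 575 days ≥ 18 months (≈540 days) ✓; grade Band 1 < Band 3 ✗ → not eligible.
Professional Development Fund — status part-time ✓; service 575 days ≥ 1 year (≈365 days) ✓ → eligible.
Retirement Savings Plan — service 575 days ≥ 60 days ✓; dept Facilities ✗ → not eligible.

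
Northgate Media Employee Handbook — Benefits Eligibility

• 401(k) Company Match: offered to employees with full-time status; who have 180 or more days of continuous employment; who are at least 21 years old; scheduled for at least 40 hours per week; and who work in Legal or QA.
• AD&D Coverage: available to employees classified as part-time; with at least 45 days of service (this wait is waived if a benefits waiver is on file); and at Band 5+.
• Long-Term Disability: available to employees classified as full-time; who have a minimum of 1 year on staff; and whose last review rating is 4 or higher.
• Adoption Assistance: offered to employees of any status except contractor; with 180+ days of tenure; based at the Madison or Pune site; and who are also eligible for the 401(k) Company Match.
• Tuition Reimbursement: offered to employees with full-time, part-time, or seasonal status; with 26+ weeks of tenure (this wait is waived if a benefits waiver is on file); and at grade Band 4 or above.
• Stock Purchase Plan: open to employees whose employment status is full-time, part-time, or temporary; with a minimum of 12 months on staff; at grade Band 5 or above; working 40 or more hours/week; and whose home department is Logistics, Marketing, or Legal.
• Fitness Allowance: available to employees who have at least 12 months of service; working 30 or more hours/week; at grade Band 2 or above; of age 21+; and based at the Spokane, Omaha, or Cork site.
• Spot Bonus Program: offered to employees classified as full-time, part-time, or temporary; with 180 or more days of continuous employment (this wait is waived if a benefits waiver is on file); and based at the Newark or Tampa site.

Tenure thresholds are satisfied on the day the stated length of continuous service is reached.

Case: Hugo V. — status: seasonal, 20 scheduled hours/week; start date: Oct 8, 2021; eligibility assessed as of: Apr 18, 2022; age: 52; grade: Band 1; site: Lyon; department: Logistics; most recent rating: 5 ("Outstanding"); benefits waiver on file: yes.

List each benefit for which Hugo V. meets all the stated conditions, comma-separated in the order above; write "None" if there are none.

None

Service from Oct 8, 2021 to Apr 18, 2022: 192 days.
401(k) Company Match — status seasonal ✗ (requires full-time) → not eligible.
AD&D Coverage — status seasonal ✗ (requires part-time) → not eligible.
Long-Term Disability — status seasonal ✗ (requires full-time) → not eligible.
Adoption Assistance — status seasonal ✓ (not excluded); service 192 days ≥ 180 days ✓; site Lyon ✗ (not Madison or Pune) → not eligible.
Tuition Reimbursement — status seasonal ✓; benefits waiver on file ✓; grade Band 1 < Band 4 ✗ → not eligible.
Stock Purchase Plan — status seasonal ✗ (requires full-time, part-time, or temporary) → not eligible.
Fitness Allowance — service 192 days < 12 months (≈360 days) ✗ → not eligible.
Spot Bonus Program — status seasonal ✗ (requires full-time, part-time, or temporary) → not eligible.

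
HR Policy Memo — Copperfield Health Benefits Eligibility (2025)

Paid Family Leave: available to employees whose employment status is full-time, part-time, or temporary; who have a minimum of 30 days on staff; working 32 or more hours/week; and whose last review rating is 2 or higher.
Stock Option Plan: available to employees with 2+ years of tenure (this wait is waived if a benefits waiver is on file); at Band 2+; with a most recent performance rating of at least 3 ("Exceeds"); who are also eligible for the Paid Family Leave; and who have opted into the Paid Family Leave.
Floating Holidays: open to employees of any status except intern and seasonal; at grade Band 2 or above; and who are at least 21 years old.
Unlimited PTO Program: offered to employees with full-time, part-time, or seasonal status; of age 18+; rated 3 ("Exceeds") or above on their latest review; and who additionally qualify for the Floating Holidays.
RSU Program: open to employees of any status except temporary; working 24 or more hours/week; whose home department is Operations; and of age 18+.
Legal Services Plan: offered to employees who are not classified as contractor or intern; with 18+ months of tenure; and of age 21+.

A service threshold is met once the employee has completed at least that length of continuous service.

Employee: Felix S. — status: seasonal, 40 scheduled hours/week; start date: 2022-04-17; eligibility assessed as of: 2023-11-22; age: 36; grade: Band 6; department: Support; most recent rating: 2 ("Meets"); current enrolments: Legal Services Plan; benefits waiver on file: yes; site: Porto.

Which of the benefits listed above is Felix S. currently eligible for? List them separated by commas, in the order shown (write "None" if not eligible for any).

Legal Services Plan

Service from 2022-04-17 to 2023-11-22: 584 days.
Paid Family Leave — status seasonal ✗ (requires full-time, part-time, or temporary) → not eligible.
Stock Option Plan — benefits waiver on file ✓; grade Band 6 ≥ Band 2 ✓; rating 2 < 3 ✗ → not eligible.
Floating Holidays — status seasonal ✗ (excluded) → not eligible.
Unlimited PTO Program — status seasonal ✓; age 36 ≥ 18 ✓; rating 2 < 3 ✗ → not eligible.
RSU Program — status seasonal ✓ (not excluded); 40 hrs/wk ≥ 24 ✓; dept Support ✗ → not eligible.
Legal Services Plan — status seasonal ✓ (not excluded); service 584 days ≥ 18 months (≈540 days) ✓; age 36 ≥ 21 ✓ → eligible.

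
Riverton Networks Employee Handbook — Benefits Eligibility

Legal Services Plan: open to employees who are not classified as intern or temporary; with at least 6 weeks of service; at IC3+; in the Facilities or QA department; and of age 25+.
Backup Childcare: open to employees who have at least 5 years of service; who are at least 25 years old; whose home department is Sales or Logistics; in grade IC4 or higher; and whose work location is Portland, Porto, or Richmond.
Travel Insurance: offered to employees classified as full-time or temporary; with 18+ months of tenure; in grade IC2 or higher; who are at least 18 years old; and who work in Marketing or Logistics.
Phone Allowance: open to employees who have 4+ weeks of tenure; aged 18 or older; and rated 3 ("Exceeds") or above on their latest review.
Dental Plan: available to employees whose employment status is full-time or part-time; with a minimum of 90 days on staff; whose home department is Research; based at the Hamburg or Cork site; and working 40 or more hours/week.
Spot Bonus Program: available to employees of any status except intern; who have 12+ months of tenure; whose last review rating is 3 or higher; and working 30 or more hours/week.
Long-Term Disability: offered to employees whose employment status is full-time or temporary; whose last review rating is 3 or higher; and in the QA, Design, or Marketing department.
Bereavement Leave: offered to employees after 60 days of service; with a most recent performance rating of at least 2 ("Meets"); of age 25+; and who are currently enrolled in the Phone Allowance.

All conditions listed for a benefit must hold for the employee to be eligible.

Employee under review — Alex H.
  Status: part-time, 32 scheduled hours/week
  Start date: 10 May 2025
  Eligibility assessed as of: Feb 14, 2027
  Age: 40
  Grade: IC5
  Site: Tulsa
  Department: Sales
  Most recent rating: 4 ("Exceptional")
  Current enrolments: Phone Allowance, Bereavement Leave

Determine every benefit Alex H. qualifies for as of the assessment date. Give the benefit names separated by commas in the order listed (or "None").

Service from 10 May 2025 to Feb 14, 2027: 645 days.
Legal Services Plan — status part-time ✓ (not excluded); service 645 days ≥ 6 weeks (≈42 days) ✓; grade IC5 ≥ IC3 ✓; dept Sales ✗ → not eligible.
Backup Childcare — service 645 days < 5 years (≈1825 days) ✗ → not eligible.
Travel Insurance — status part-time ✗ (requires full-time or temporary) → not eligible.
Phone Allowance — service 645 days ≥ 4 weeks (≈28 days) ✓; age 40 ≥ 18 ✓; rating 4 ≥ 3 ✓ → eligible.
Dental Plan — status part-time ✓; service 645 days ≥ 90 days ✓; dept Sales ✗ → not eligible.
Spot Bonus Program — status part-time ✓ (not excluded); service 645 days ≥ 12 months (≈360 days) ✓; rating 4 ≥ 3 ✓; 32 hrs/wk ≥ 30 ✓ → eligible.
Long-Term Disability — status part-time ✗ (requires full-time or temporary) → not eligible.
Bereavement Leave — service 645 days ≥ 60 days ✓; rating 4 ≥ 2 ✓; age 40 ≥ 25 ✓; enrolled in Phone Allowance ✓ → eligible.

Phone Allowance, Spot Bonus Program, Bereavement Leave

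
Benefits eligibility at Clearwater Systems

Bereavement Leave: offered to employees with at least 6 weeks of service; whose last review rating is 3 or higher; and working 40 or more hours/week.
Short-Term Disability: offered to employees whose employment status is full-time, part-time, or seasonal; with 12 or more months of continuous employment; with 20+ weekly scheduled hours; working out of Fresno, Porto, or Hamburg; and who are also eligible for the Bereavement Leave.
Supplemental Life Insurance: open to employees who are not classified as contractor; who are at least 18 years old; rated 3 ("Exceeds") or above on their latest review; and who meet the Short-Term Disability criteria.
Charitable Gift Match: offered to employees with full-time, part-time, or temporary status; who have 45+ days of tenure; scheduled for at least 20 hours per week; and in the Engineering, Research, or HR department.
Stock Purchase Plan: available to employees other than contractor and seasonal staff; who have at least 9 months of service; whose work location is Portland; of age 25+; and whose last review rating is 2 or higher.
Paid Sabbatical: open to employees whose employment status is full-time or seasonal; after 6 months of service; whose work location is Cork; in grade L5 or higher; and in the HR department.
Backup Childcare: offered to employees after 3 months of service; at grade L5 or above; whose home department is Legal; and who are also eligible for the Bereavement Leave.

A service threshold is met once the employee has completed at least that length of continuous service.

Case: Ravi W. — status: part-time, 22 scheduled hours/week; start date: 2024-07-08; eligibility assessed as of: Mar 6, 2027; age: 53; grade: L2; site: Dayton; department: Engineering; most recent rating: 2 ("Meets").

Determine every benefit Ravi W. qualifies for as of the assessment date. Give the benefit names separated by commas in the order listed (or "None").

Service from 2024-07-08 to Mar 6, 2027: 971 days.
Bereavement Leave — service 971 days ≥ 6 weeks (≈42 days) ✓; rating 2 < 3 ✗ → not eligible.
Short-Term Disability — status part-time ✓; service 971 days ≥ 12 months (≈360 days) ✓; 22 hrs/wk ≥ 20 ✓; site Dayton ✗ (not Fresno, Porto, or Hamburg) → not eligible.
Supplemental Life Insurance — status part-time ✓ (not excluded); age 53 ≥ 18 ✓; rating 2 < 3 ✗ → not eligible.
Charitable Gift Match — status part-time ✓; service 971 days ≥ 45 days ✓; 22 hrs/wk ≥ 20 ✓; dept Engineering ✓ → eligible.
Stock Purchase Plan — status part-time ✓ (not excluded); service 971 days ≥ 9 months (≈270 days) ✓; site Dayton ✗ (not Portland) → not eligible.
Paid Sabbatical — status part-time ✗ (requires full-time or seasonal) → not eligible.
Backup Childcare — service 971 days ≥ 3 months (≈90 days) ✓; grade L2 < L5 ✗ → not eligible.

Charitable Gift Match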